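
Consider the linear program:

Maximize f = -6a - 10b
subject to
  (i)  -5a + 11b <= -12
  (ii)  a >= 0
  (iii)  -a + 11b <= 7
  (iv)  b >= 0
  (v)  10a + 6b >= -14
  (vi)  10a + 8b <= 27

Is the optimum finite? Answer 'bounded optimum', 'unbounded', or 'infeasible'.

Corner points and f = -6a - 10b:
  (12/5, 0) → f = -72/5
  (131/50, 1/10) → f = -418/25
  (27/10, 0) → f = -81/5
The feasible region has finitely many vertices and no improving ray; the maximum is -72/5 at (12/5, 0).

bounded optimum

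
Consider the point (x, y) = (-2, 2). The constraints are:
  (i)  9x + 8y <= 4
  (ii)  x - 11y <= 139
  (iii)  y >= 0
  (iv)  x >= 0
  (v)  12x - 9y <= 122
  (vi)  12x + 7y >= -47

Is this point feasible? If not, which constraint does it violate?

not feasible — violates (iv)

Constraint (iv): x = -2, which is not ≥ 0. All other constraints are satisfied.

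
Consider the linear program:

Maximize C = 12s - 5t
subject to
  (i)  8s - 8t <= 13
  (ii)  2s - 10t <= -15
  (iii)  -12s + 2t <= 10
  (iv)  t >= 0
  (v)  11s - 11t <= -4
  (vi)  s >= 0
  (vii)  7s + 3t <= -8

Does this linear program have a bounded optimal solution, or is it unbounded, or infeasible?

infeasible

The boundaries 2s - 10t = -15 and 11s - 11t = -4 meet at (125/88, 157/88), but that point violates 7s + 3t ≤ -8. Every candidate vertex is excluded by some other constraint, so the feasible region is empty.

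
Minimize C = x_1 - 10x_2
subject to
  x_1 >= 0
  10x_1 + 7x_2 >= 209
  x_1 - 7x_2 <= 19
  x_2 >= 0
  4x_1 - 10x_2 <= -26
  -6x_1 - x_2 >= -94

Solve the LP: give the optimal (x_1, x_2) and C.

x_1 = 0, x_2 = 94, minimum C = -940

Vertices and C = x_1 - 10x_2:
  (0, 209/7) → C = -2090/7
  (0, 94) → C = -940
  (449/32, 157/16) → C = -2691/32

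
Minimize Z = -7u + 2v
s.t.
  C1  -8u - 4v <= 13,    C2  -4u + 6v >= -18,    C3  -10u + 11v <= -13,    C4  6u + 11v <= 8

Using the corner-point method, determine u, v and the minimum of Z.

u = 123/40, v = -19/20, minimum Z = -937/40

Feasible corners and Z = -7u + 2v:
  (-3/32, -49/16) → Z = -175/32
  (-91/128, -117/64) → Z = 169/128
  (123/40, -19/20) → Z = -937/40
  (21/16, 1/88) → Z = -1613/176

The binding constraints are -4u + 6v = -18 and 6u + 11v = 8.
Solving simultaneously gives u = 123/40, v = -19/20.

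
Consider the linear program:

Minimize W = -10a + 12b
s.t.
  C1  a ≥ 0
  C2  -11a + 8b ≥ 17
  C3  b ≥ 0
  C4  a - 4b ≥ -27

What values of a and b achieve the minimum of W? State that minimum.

a = 0, b = 17/8, minimum W = 51/2

Corner points and W = -10a + 12b:
  (0, 17/8) → W = 51/2
  (0, 27/4) → W = 81
  (37/9, 70/9) → W = 470/9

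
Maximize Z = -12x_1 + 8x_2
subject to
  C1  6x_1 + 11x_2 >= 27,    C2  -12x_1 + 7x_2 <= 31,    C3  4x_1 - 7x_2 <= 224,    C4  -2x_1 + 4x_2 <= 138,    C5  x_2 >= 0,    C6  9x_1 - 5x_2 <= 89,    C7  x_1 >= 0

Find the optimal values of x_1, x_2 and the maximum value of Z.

x_1 = 421/17, x_2 = 797/17, maximum Z = 1324/17

At the optimal vertex, -12x_1 + 7x_2 = 31 and -2x_1 + 4x_2 = 138.
Solving simultaneously gives x_1 = 421/17, x_2 = 797/17.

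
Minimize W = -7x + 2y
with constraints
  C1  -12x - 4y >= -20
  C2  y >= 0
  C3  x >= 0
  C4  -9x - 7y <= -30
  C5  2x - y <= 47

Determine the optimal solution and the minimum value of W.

x = 5/12, y = 15/4, minimum W = 55/12

Extreme points and W = -7x + 2y:
  (0, 5) → W = 10
  (5/12, 15/4) → W = 55/12
  (0, 30/7) → W = 60/7

The optimum lies where -12x - 4y = -20 and -9x - 7y = -30.
Solving simultaneously gives x = 5/12, y = 15/4.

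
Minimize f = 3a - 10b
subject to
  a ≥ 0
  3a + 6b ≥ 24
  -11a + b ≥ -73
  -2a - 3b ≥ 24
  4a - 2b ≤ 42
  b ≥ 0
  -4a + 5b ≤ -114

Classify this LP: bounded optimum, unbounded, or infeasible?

infeasible

The boundaries b = 0 and -4a + 5b = -114 meet at (57/2, 0), but that point violates -11a + b ≥ -73. Every candidate vertex is excluded by some other constraint, so the feasible region is empty.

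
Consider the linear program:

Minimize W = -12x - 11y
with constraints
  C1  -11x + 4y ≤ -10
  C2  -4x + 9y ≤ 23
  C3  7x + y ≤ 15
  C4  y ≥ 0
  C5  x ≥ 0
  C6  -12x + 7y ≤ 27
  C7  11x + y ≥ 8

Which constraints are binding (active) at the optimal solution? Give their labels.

C1 and C3

Corner points and W = -12x - 11y:
  (70/39, 95/39) → W = -145/3
  (10/11, 0) → W = -120/11
  (15/7, 0) → W = -180/7

The minimum is at (70/39, 95/39). Substituting into each constraint, equality holds for C1 and C3; the remaining constraints have slack.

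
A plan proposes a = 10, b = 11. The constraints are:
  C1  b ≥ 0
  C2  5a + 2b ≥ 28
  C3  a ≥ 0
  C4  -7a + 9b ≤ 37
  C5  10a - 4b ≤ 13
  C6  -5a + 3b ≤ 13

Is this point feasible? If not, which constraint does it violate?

Constraint C5: 10a - 4b = 56, which is not ≤ 13. All other constraints are satisfied.

not feasible — violates C5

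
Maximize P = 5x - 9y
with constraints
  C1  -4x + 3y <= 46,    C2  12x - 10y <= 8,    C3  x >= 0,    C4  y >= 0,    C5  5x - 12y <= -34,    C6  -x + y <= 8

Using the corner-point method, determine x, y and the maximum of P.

Vertices and P = 5x - 9y:
  (218/47, 224/47) → P = -926/47
  (44, 52) → P = -248
  (0, 17/6) → P = -51/2
  (0, 8) → P = -72

x = 218/47, y = 224/47, maximum P = -926/47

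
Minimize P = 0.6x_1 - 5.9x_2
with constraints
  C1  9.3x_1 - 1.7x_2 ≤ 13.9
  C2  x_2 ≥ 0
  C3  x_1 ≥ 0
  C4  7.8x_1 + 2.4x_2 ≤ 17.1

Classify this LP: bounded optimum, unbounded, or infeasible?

bounded optimum

Corner points and P = 0.6x_1 - 5.9x_2:
  (139/93, 0) → P = 139/155
  (2081/1186, 1687/1186) → P = -87047/11860
  (0, 0) → P = 0
  (0, 7.125) → P = -42.0375
The feasible region has finitely many vertices and no improving ray; the minimum is -42.0375 at (0, 7.125).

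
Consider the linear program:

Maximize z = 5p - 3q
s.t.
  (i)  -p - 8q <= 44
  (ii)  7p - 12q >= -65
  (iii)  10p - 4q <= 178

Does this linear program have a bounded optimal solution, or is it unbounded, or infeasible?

Extreme points and z = 5p - 3q:
  (-262/17, -243/68) → z = -4511/68
  (104/7, -103/14) → z = 1349/14
  (599/23, 474/23) → z = 1573/23
The feasible region has finitely many vertices and no improving ray; the maximum is 1349/14 at (104/7, -103/14).

bounded optimum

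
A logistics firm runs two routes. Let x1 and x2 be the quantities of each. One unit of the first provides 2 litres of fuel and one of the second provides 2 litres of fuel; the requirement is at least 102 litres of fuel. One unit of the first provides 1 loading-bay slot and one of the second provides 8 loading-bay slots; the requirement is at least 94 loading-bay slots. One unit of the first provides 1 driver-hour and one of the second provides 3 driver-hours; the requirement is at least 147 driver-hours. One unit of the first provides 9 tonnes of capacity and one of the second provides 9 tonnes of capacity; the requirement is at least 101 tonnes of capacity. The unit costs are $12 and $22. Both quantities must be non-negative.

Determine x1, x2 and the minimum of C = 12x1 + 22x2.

Corner points and C = 12x1 + 22x2:
  (0, 51) → C = 1122
  (147, 0) → C = 1764
  (3, 48) → C = 1092
The feasible region is unbounded (it extends along (0, 1), (1, 0)), but C strictly increases along every unbounded feasible direction, so there is no improving ray and the minimum is attained at a vertex.

At the optimal vertex, 2x1 + 2x2 = 102 and x1 + 3x2 = 147.
Solving simultaneously gives x1 = 3, x2 = 48.

x1 = 3, x2 = 48, minimum C = 1092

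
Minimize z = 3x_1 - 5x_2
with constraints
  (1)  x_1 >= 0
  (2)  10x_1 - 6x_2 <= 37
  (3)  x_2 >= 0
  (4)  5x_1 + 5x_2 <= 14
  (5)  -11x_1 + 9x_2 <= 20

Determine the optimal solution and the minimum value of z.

x_1 = 13/50, x_2 = 127/50, minimum z = -298/25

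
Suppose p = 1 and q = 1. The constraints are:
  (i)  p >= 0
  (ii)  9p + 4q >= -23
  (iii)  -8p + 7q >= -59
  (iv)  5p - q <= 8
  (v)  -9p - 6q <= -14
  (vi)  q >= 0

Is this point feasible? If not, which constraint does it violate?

feasible

(i): 1 ≥ 0 ✓
(ii): 13 ≥ -23 ✓
(iii): -1 ≥ -59 ✓
(iv): 4 ≤ 8 ✓
(v): -15 ≤ -14 ✓
(vi): 1 ≥ 0 ✓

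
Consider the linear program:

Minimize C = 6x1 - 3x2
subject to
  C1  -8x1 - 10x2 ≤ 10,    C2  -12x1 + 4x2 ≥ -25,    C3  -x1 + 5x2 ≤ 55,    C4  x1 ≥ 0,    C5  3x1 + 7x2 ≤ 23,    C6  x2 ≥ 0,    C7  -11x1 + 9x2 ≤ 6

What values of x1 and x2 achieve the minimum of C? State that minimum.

Feasible corners and C = 6x1 - 3x2:
  (89/32, 67/32) → C = 333/32
  (25/12, 0) → C = 25/2
  (0, 0) → C = 0
  (0, 2/3) → C = -2
  (165/104, 271/104) → C = 177/104

The optimum lies where x1 = 0 and -11x1 + 9x2 = 6.
Solving simultaneously gives x1 = 0, x2 = 2/3.

x1 = 0, x2 = 2/3, minimum C = -2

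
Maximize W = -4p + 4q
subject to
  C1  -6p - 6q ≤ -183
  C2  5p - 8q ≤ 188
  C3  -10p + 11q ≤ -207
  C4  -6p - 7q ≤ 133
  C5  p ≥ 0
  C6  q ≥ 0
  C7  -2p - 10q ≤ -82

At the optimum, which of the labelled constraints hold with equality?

C1 and C3

Vertices and W = -4p + 4q:
  (155/6, 14/3) → W = -254/3
  (223/8, 21/8) → W = -101
  (1268/33, 17/33) → W = -1668/11
The feasible region is unbounded (it extends along (11, 10), (8, 5)), but W strictly decreases along every unbounded feasible direction, so there is no improving ray and the maximum is attained at a vertex.

The maximum is at (155/6, 14/3). Substituting into each constraint, equality holds for C1 and C3; the remaining constraints have slack.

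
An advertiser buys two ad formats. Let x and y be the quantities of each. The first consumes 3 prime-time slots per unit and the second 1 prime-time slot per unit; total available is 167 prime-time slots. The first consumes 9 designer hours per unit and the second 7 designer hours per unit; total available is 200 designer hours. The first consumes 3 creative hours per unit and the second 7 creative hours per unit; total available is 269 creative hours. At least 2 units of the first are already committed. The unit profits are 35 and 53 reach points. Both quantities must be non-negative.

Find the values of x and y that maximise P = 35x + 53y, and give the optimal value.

x = 2, y = 26, maximum P = 1448

Vertices and P = 35x + 53y:
  (200/9, 0) → P = 7000/9
  (2, 0) → P = 70
  (2, 26) → P = 1448

The binding constraints are 9x + 7y = 200 and x = 2.
Solving simultaneously gives x = 2, y = 26.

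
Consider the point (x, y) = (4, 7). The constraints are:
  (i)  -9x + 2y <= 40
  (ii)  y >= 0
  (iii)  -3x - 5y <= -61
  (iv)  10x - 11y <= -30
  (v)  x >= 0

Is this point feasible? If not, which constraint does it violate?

not feasible — violates (iii)

Constraint (iii): -3x - 5y = -47, which is not ≤ -61. All other constraints are satisfied.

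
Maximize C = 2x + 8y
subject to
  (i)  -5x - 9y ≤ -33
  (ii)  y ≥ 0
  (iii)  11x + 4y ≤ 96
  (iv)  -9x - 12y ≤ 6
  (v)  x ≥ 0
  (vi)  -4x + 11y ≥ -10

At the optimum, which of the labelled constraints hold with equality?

Extreme points and C = 2x + 8y:
  (0, 11/3) → C = 88/3
  (453/91, 82/91) → C = 1562/91
  (0, 24) → C = 192
  (8, 2) → C = 32

The maximum is at (0, 24). Substituting into each constraint, equality holds for (iii) and (v); the remaining constraints have slack.

(iii) and (v)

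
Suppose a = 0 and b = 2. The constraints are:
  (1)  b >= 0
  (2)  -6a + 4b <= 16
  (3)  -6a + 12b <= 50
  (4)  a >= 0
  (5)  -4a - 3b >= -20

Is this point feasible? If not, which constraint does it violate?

(1): 2 ≥ 0 ✓
(2): 8 ≤ 16 ✓
(3): 24 ≤ 50 ✓
(4): 0 ≥ 0 ✓
(5): -6 ≥ -20 ✓

feasible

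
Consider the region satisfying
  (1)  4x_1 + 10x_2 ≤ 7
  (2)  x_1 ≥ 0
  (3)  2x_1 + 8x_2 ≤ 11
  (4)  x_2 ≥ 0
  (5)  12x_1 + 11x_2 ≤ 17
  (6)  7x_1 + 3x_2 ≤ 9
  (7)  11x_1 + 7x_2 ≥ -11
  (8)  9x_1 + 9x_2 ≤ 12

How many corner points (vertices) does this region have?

Intersecting each pair of boundary lines and keeping only the points that satisfy every inequality leaves:
  (0, 7/10)
  (19/18, 5/18)
  (0, 0)
  (9/7, 0)
  (5/4, 1/12)

5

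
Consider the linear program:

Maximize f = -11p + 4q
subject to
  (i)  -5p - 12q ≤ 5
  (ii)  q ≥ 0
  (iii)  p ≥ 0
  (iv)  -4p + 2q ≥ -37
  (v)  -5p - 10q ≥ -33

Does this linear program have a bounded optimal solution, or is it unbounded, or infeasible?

Corner points and f = -11p + 4q:
  (0, 0) → f = 0
  (33/5, 0) → f = -363/5
  (0, 33/10) → f = 66/5
The feasible region has finitely many vertices and no improving ray; the maximum is 66/5 at (0, 33/10).

bounded optimum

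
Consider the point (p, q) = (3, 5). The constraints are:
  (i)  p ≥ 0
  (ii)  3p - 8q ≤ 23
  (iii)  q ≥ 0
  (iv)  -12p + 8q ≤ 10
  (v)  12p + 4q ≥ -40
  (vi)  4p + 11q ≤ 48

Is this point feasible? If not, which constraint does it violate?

not feasible — violates (vi)

Constraint (vi): 4p + 11q = 67, which is not ≤ 48. All other constraints are satisfied.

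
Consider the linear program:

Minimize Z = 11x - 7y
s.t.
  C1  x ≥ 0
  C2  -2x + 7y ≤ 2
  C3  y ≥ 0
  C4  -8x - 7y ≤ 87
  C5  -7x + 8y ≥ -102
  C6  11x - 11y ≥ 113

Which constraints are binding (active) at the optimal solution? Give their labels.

Extreme points and Z = 11x - 7y:
  (730/33, 218/33) → Z = 2168/11
  (813/55, 248/55) → Z = 7207/55
  (102/7, 0) → Z = 1122/7
  (113/11, 0) → Z = 113

The minimum is at (113/11, 0). Substituting into each constraint, equality holds for C3 and C6; the remaining constraints have slack.

C3 and C6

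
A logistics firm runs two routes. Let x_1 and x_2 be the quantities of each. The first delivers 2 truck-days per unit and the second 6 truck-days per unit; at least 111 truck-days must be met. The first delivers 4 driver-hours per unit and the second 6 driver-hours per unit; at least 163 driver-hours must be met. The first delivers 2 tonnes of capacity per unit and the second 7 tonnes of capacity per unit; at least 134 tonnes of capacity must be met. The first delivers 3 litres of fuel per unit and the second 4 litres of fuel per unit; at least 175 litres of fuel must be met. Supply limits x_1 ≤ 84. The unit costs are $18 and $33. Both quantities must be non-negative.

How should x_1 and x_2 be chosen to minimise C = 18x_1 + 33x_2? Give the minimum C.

x_1 = 53, x_2 = 4, minimum C = 1086

Feasible corners and C = 18x_1 + 33x_2:
  (0, 175/4) → C = 5775/4
  (67, 0) → C = 1206
  (84, 0) → C = 1512
  (53, 4) → C = 1086
The feasible region is unbounded (it extends along (0, 1)), but C strictly increases along every unbounded feasible direction, so there is no improving ray and the minimum is attained at a vertex.

The optimum lies where 2x_1 + 7x_2 = 134 and 3x_1 + 4x_2 = 175.
Solving simultaneously gives x_1 = 53, x_2 = 4.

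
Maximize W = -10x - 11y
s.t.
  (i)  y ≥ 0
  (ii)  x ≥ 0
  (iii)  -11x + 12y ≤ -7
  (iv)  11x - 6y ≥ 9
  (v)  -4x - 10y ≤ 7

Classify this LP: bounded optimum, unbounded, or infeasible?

bounded optimum

Feasible corners and W = -10x - 11y:
  (9/11, 0) → W = -90/11
  (1, 1/3) → W = -41/3
The feasible region has finitely many vertices and no improving ray; the maximum is -90/11 at (9/11, 0).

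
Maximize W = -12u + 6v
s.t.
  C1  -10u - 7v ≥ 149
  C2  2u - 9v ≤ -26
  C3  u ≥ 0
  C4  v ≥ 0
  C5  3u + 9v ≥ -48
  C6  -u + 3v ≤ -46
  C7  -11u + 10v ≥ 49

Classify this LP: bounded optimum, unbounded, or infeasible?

The boundaries -u + 3v = -46 and -11u + 10v = 49 meet at (-607/23, -555/23), but that point violates 2u - 9v ≤ -26. Every candidate vertex is excluded by some other constraint, so the feasible region is empty.

infeasible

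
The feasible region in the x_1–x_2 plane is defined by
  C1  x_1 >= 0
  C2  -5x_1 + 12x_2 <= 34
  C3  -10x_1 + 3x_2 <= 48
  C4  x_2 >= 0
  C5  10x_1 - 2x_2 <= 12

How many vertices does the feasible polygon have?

4

The feasible vertices (each the meet of two boundaries and inside every other half-plane) are:
  (0, 17/6)
  (0, 0)
  (106/55, 40/11)
  (6/5, 0)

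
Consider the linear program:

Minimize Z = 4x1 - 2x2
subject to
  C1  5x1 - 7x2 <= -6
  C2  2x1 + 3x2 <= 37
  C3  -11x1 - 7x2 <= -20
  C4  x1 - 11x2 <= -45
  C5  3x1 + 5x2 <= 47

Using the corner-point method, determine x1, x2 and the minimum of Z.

x1 = -229/34, x2 = 457/34, minimum Z = -915/17

Vertices and Z = 4x1 - 2x2:
  (83/16, 73/16) → Z = 93/8
  (13/2, 11/2) → Z = 15
  (-95/128, 515/128) → Z = -705/64
  (-229/34, 457/34) → Z = -915/17

The optimum lies where -11x1 - 7x2 = -20 and 3x1 + 5x2 = 47.
Solving simultaneously gives x1 = -229/34, x2 = 457/34.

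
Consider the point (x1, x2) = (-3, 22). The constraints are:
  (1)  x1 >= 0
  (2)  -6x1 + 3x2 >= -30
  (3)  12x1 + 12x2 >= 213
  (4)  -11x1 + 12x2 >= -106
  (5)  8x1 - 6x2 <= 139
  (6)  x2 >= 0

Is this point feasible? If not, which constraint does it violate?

Constraint (1): x1 = -3, which is not ≥ 0. All other constraints are satisfied.

not feasible — violates (1)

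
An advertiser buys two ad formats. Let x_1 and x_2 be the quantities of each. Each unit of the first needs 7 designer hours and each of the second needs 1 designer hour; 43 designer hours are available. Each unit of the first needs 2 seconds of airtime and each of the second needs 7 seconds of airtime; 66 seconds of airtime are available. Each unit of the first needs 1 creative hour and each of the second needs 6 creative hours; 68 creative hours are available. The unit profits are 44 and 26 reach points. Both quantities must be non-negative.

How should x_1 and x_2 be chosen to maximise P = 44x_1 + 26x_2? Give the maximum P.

Feasible corners and P = 44x_1 + 26x_2:
  (0, 0) → P = 0
  (0, 66/7) → P = 1716/7
  (43/7, 0) → P = 1892/7
  (5, 8) → P = 428

x_1 = 5, x_2 = 8, maximum P = 428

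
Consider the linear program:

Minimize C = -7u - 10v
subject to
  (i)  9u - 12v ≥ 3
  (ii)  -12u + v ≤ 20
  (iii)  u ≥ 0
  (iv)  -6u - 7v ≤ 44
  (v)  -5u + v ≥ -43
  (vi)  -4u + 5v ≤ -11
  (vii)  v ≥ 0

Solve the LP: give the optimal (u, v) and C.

Extreme points and C = -7u - 10v:
  (68/7, 39/7) → C = -866/7
  (43/5, 0) → C = -301/5
  (11/4, 0) → C = -77/4

u = 68/7, v = 39/7, minimum C = -866/7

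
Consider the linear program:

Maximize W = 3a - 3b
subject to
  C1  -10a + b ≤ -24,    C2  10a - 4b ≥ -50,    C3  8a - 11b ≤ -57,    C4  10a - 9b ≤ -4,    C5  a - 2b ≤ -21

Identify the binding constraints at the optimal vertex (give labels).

Corner points and W = 3a - 3b:
  (73/15, 74/3) → W = -297/5
  (69/19, 234/19) → W = -495/19
  (181/11, 206/11) → W = -75/11
The feasible region is unbounded (it extends along (9, 10), (2, 5)), but W strictly decreases along every unbounded feasible direction, so there is no improving ray and the maximum is attained at a vertex.

The maximum is at (181/11, 206/11). Substituting into each constraint, equality holds for C4 and C5; the remaining constraints have slack.

C4 and C5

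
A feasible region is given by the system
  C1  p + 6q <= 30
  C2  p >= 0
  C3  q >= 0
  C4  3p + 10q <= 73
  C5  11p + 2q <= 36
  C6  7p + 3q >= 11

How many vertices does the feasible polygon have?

The feasible vertices (each the meet of two boundaries and inside every other half-plane) are:
  (0, 5)
  (39/16, 147/32)
  (0, 11/3)
  (36/11, 0)
  (11/7, 0)

5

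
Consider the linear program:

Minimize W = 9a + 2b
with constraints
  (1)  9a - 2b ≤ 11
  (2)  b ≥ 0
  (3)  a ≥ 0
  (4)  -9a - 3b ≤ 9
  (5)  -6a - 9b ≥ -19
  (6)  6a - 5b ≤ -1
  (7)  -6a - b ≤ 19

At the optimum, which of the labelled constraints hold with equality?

(3) and (6)

Corner points and W = 9a + 2b:
  (0, 19/9) → W = 38/9
  (0, 1/5) → W = 2/5
  (43/42, 10/7) → W = 169/14

The minimum is at (0, 1/5). Substituting into each constraint, equality holds for (3) and (6); the remaining constraints have slack.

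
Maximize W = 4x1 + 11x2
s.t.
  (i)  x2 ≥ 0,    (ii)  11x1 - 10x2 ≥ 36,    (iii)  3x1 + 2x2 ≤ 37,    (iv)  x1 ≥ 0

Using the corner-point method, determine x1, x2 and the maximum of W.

x1 = 17/2, x2 = 23/4, maximum W = 389/4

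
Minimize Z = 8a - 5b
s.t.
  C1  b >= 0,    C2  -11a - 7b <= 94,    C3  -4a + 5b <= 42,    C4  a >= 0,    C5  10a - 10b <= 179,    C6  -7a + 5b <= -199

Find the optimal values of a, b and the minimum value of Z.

a = 219/4, b = 737/20, minimum Z = 1015/4

The binding constraints are 10a - 10b = 179 and -7a + 5b = -199.
Solving simultaneously gives a = 219/4, b = 737/20.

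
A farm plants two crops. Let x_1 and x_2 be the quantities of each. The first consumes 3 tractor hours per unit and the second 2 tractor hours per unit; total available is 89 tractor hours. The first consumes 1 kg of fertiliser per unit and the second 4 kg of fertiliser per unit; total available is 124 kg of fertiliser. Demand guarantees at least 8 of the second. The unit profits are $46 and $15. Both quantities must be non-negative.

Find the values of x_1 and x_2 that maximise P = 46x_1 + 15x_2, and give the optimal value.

x_1 = 73/3, x_2 = 8, maximum P = 3718/3

Feasible corners and P = 46x_1 + 15x_2:
  (0, 31) → P = 465
  (0, 8) → P = 120
  (54/5, 283/10) → P = 9213/10
  (73/3, 8) → P = 3718/3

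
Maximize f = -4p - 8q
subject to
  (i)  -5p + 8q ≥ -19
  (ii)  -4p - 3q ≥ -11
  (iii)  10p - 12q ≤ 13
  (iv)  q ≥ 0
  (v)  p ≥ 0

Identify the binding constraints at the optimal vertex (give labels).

(iv) and (v)

Corner points and f = -4p - 8q:
  (57/26, 29/39) → f = -574/39
  (0, 11/3) → f = -88/3
  (13/10, 0) → f = -26/5
  (0, 0) → f = 0

The maximum is at (0, 0). Substituting into each constraint, equality holds for (iv) and (v); the remaining constraints have slack.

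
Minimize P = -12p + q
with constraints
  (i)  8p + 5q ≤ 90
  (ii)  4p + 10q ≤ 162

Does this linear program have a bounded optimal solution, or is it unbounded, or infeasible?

unbounded

From the feasible point (3/2, 78/5), moving in the direction (5, -8) keeps every constraint satisfied while P decreases without bound.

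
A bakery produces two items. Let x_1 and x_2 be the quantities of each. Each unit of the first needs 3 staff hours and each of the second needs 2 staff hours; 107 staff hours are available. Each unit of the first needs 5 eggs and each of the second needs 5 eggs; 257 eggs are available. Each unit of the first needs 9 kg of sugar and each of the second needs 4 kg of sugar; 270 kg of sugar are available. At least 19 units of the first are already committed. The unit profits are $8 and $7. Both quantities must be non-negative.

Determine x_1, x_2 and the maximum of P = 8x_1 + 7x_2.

Corner points and P = 8x_1 + 7x_2:
  (30, 0) → P = 240
  (19, 0) → P = 152
  (19, 99/4) → P = 1301/4

x_1 = 19, x_2 = 99/4, maximum P = 1301/4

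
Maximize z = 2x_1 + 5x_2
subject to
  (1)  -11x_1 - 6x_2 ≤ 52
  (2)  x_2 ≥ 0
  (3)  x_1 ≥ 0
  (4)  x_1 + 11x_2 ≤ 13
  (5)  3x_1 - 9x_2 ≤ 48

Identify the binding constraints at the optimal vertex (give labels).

(2) and (4)

Corner points and z = 2x_1 + 5x_2:
  (0, 0) → z = 0
  (13, 0) → z = 26
  (0, 13/11) → z = 65/11

The maximum is at (13, 0). Substituting into each constraint, equality holds for (2) and (4); the remaining constraints have slack.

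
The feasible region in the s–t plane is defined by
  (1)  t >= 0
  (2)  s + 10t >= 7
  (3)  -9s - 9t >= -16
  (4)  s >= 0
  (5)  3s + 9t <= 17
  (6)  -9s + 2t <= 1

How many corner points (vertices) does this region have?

Intersecting each pair of boundary lines and keeping only the points that satisfy every inequality leaves:
  (97/81, 47/81)
  (1/23, 16/23)
  (23/99, 17/11)

3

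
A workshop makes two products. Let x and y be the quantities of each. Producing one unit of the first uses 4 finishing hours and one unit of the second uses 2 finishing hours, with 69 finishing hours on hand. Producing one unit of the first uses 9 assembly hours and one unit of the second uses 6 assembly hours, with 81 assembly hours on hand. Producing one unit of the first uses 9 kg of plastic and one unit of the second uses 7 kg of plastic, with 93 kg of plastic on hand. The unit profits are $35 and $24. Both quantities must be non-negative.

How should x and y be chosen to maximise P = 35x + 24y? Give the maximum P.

Corner points and P = 35x + 24y:
  (0, 0) → P = 0
  (0, 93/7) → P = 2232/7
  (9, 0) → P = 315
  (1, 12) → P = 323

x = 1, y = 12, maximum P = 323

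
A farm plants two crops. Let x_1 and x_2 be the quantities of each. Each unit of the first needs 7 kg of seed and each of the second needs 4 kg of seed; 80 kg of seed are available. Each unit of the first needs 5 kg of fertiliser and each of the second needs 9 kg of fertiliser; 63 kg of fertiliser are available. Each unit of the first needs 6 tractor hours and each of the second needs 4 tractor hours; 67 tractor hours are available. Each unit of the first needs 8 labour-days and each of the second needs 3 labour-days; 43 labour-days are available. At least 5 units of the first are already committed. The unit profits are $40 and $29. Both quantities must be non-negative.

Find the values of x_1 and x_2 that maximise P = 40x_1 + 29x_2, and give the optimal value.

x_1 = 5, x_2 = 1, maximum P = 229

Corner points and P = 40x_1 + 29x_2:
  (43/8, 0) → P = 215
  (5, 0) → P = 200
  (5, 1) → P = 229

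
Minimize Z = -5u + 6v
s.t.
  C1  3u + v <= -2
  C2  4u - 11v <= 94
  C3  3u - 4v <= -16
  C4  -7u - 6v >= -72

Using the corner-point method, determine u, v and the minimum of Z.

Extreme points and Z = -5u + 6v:
  (-8/5, 14/5) → Z = 124/5
  (-84/11, 230/11) → Z = 1800/11
  (-552/17, -346/17) → Z = 684/17
The feasible region is unbounded (it extends along (-6, 7), (-11, -4)), but Z strictly increases along every unbounded feasible direction, so there is no improving ray and the minimum is attained at a vertex.

At the optimal vertex, 3u + v = -2 and 3u - 4v = -16.
Solving simultaneously gives u = -8/5, v = 14/5.

u = -8/5, v = 14/5, minimum Z = 124/5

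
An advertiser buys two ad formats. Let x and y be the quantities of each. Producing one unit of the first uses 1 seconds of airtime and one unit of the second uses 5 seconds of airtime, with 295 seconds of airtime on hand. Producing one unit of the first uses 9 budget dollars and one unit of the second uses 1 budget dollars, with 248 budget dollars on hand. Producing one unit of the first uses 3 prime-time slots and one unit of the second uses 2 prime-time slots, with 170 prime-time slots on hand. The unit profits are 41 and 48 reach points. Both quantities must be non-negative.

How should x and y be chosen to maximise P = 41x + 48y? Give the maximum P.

x = 20, y = 55, maximum P = 3460

Feasible corners and P = 41x + 48y:
  (0, 0) → P = 0
  (0, 59) → P = 2832
  (248/9, 0) → P = 10168/9
  (20, 55) → P = 3460
  (326/15, 262/5) → P = 51094/15

The binding constraints are x + 5y = 295 and 3x + 2y = 170.
Solving simultaneously gives x = 20, y = 55.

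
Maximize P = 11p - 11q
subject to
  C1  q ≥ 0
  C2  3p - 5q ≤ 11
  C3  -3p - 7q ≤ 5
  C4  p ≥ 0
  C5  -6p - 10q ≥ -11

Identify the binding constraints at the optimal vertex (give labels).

Corner points and P = 11p - 11q:
  (0, 0) → P = 0
  (11/6, 0) → P = 121/6
  (0, 11/10) → P = -121/10

The maximum is at (11/6, 0). Substituting into each constraint, equality holds for C1 and C5; the remaining constraints have slack.

C1 and C5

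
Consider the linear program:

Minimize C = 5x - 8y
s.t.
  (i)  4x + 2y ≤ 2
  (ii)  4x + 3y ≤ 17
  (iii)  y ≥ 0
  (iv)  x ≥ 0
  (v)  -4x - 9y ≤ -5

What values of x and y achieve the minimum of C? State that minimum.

Extreme points and C = 5x - 8y:
  (0, 1) → C = -8
  (2/7, 3/7) → C = -2
  (0, 5/9) → C = -40/9

x = 0, y = 1, minimum C = -8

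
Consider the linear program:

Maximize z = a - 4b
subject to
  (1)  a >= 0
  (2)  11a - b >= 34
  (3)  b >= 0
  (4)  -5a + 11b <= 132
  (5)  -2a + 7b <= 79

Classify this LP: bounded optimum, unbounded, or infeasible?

unbounded

From the feasible point (34/11, 0), moving in the direction (1, 0) keeps every constraint satisfied while z increases without bound.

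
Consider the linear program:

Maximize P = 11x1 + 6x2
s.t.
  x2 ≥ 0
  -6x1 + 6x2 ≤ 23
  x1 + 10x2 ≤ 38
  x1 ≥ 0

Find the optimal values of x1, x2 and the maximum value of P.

Vertices and P = 11x1 + 6x2:
  (38, 0) → P = 418
  (0, 0) → P = 0
  (0, 19/5) → P = 114/5

x1 = 38, x2 = 0, maximum P = 418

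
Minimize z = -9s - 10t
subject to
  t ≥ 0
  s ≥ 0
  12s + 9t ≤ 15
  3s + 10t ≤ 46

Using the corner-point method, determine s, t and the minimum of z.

s = 0, t = 5/3, minimum z = -50/3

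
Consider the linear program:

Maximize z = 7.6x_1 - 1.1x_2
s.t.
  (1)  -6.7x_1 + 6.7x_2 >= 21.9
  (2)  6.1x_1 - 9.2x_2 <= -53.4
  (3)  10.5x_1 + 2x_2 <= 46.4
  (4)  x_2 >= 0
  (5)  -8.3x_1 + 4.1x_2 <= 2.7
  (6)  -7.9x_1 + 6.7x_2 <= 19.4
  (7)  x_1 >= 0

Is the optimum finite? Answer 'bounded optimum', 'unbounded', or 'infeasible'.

The boundaries -6.7x_1 + 6.7x_2 = 21.9 and 6.1x_1 - 9.2x_2 = -53.4 meet at (15630/2077, 22419/2077), but that point violates 10.5x_1 + 2x_2 ≤ 46.4. Every candidate vertex is excluded by some other constraint, so the feasible region is empty.

infeasible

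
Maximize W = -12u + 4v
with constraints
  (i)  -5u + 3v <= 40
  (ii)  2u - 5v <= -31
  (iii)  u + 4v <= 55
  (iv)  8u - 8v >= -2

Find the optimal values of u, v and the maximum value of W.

u = 119/12, v = 61/6, maximum W = -235/3

Extreme points and W = -12u + 4v:
  (151/13, 141/13) → W = -96
  (119/12, 61/6) → W = -235/3
  (54/5, 221/20) → W = -427/5

At the optimal vertex, 2u - 5v = -31 and 8u - 8v = -2.
Solving simultaneously gives u = 119/12, v = 61/6.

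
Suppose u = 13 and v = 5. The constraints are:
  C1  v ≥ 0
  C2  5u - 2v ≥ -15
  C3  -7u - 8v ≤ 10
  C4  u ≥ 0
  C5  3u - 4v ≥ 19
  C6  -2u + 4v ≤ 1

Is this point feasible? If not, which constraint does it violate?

feasible

C1: 5 ≥ 0 ✓
C2: 55 ≥ -15 ✓
C3: -131 ≤ 10 ✓
C4: 13 ≥ 0 ✓
C5: 19 ≥ 19 ✓
C6: -6 ≤ 1 ✓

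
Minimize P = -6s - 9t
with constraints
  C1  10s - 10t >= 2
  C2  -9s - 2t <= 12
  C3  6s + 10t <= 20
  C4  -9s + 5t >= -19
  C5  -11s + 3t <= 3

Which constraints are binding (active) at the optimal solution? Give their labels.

Vertices and P = -6s - 9t:
  (11/8, 47/40) → P = -753/40
  (-9/20, -13/20) → P = 171/20
  (-22/63, -31/7) → P = 881/21
  (-6/7, -15/7) → P = 171/7
  (29/12, 11/20) → P = -389/20

The minimum is at (29/12, 11/20). Substituting into each constraint, equality holds for C3 and C4; the remaining constraints have slack.

C3 and C4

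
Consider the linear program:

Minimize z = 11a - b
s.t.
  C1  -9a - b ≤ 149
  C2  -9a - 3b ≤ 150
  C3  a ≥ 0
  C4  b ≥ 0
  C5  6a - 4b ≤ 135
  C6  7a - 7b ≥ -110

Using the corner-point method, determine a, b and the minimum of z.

a = 0, b = 110/7, minimum z = -110/7

Vertices and z = 11a - b:
  (0, 0) → z = 0
  (0, 110/7) → z = -110/7
  (45/2, 0) → z = 495/2
  (1385/14, 1605/14) → z = 6815/7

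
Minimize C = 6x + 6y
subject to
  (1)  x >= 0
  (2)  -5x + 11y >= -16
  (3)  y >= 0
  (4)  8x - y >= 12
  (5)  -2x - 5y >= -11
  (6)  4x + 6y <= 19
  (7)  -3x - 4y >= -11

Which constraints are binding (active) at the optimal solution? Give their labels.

(3) and (4)

Feasible corners and C = 6x + 6y:
  (16/5, 0) → C = 96/5
  (185/53, 7/53) → C = 1152/53
  (3/2, 0) → C = 9
  (59/35, 52/35) → C = 666/35

The minimum is at (3/2, 0). Substituting into each constraint, equality holds for (3) and (4); the remaining constraints have slack.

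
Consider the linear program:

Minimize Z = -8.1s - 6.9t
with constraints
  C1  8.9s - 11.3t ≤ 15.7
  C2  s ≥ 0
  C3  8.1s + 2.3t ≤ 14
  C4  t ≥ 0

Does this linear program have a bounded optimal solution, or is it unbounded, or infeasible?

Feasible corners and Z = -8.1s - 6.9t:
  (0, 140/23) → Z = -42
  (0, 0) → Z = 0
  (140/81, 0) → Z = -14
The feasible region has finitely many vertices and no improving ray; the minimum is -42 at (0, 140/23).

bounded optimum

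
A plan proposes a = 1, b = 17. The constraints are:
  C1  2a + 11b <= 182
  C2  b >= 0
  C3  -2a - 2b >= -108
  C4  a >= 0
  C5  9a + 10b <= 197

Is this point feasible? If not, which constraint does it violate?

not feasible — violates C1

Constraint C1: 2a + 11b = 189, which is not ≤ 182. All other constraints are satisfied.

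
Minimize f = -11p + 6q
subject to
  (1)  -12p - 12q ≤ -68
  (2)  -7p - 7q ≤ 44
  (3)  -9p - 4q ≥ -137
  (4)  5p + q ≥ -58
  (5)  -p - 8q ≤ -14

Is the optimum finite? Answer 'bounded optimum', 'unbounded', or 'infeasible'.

bounded optimum

Extreme points and f = -11p + 6q:
  (-191/12, 259/12) → f = 3655/12
  (94/21, 25/21) → f = -884/21
  (-369/11, 1207/11) → f = 11301/11
  (260/17, -11/68) → f = -5753/34
The feasible region has finitely many vertices and no improving ray; the minimum is -5753/34 at (260/17, -11/68).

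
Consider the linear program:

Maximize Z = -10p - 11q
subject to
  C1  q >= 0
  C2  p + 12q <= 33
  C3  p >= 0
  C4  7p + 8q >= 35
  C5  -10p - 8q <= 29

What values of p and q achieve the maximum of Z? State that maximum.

p = 39/19, q = 49/19, maximum Z = -929/19

The binding constraints are p + 12q = 33 and 7p + 8q = 35.
Solving simultaneously gives p = 39/19, q = 49/19.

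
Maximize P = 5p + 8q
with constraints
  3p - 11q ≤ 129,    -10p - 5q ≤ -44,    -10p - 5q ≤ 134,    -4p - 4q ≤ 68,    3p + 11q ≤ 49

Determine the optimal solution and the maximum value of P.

p = 89/3, q = -40/11, maximum P = 3935/33

At the optimal vertex, 3p - 11q = 129 and 3p + 11q = 49.
Solving simultaneously gives p = 89/3, q = -40/11.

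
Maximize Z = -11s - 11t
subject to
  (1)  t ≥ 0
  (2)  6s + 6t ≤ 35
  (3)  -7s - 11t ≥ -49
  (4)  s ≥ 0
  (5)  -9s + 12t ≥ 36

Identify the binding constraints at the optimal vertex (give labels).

(4) and (5)

Feasible corners and Z = -11s - 11t:
  (0, 49/11) → Z = -49
  (64/61, 231/61) → Z = -3245/61
  (0, 3) → Z = -33

The maximum is at (0, 3). Substituting into each constraint, equality holds for (4) and (5); the remaining constraints have slack.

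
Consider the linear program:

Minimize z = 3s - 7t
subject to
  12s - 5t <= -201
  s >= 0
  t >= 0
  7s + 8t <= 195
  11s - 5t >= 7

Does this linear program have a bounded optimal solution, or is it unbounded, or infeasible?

The boundaries t = 0 and 7s + 8t = 195 meet at (195/7, 0), but that point violates 12s - 5t ≤ -201. Every candidate vertex is excluded by some other constraint, so the feasible region is empty.

infeasible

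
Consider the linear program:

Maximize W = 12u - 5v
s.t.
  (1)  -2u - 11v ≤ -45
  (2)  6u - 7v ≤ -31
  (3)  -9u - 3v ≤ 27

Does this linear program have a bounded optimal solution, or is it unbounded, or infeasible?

unbounded

From the feasible point (-13/40, 83/20), moving in the direction (7, 6) keeps every constraint satisfied while W increases without bound.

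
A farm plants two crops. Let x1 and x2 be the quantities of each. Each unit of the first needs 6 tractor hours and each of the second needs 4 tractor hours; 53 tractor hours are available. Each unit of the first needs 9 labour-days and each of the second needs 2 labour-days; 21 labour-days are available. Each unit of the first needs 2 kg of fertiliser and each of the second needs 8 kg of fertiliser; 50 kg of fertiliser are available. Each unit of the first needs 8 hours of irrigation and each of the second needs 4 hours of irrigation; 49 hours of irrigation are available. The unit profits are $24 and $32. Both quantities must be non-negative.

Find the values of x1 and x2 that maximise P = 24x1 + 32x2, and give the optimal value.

x1 = 1, x2 = 6, maximum P = 216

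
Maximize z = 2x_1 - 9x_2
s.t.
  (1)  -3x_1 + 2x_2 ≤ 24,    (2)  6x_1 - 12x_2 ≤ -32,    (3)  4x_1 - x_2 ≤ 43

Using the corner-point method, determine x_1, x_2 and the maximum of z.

Corner points and z = 2x_1 - 9x_2:
  (-28/3, -2) → z = -2/3
  (22, 45) → z = -361
  (274/21, 193/21) → z = -1189/21

x_1 = -28/3, x_2 = -2, maximum z = -2/3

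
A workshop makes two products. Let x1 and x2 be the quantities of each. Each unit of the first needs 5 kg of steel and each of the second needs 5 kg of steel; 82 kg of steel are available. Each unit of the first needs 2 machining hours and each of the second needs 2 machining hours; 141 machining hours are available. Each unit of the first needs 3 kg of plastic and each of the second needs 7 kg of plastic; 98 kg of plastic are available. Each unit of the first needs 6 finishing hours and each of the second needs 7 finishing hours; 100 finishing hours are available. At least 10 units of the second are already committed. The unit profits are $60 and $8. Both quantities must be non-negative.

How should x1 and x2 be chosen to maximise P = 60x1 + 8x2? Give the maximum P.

x1 = 5, x2 = 10, maximum P = 380

Corner points and P = 60x1 + 8x2:
  (0, 14) → P = 112
  (0, 10) → P = 80
  (2/3, 96/7) → P = 1048/7
  (5, 10) → P = 380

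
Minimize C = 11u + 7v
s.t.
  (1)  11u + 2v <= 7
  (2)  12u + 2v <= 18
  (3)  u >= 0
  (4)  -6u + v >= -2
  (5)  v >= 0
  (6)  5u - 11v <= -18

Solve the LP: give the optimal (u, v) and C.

u = 0, v = 18/11, minimum C = 126/11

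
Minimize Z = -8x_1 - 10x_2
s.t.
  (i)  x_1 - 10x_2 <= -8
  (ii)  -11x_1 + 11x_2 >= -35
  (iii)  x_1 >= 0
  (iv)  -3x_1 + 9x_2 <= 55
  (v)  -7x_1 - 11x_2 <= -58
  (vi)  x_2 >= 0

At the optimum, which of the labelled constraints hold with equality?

Extreme points and Z = -8x_1 - 10x_2:
  (460/33, 355/33) → Z = -2410/11
  (31/6, 131/66) → Z = -673/11
  (0, 55/9) → Z = -550/9
  (0, 58/11) → Z = -580/11

The minimum is at (460/33, 355/33). Substituting into each constraint, equality holds for (ii) and (iv); the remaining constraints have slack.

(ii) and (iv)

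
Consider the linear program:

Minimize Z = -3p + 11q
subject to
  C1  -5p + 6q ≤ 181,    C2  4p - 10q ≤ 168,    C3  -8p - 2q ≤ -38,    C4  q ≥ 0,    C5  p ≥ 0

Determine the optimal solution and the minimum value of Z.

Vertices and Z = -3p + 11q:
  (0, 181/6) → Z = 1991/6
  (42, 0) → Z = -126
  (19/4, 0) → Z = -57/4
  (0, 19) → Z = 209
The feasible region is unbounded (it extends along (6, 5), (5, 2)), but Z strictly increases along every unbounded feasible direction, so there is no improving ray and the minimum is attained at a vertex.

p = 42, q = 0, minimum Z = -126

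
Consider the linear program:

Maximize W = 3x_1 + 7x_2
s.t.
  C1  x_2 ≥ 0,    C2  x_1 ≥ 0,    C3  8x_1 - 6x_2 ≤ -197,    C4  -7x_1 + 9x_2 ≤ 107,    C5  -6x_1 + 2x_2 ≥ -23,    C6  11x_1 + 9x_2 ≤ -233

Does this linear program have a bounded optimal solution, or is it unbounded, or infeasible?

infeasible

The boundaries -6x_1 + 2x_2 = -23 and 11x_1 + 9x_2 = -233 meet at (-259/76, -1651/76), but that point violates x_2 ≥ 0. Every candidate vertex is excluded by some other constraint, so the feasible region is empty.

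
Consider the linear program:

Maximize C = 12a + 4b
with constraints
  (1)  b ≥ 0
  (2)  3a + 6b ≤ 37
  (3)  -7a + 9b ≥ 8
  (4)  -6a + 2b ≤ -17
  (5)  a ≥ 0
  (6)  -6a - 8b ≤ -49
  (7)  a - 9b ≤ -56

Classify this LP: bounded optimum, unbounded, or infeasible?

infeasible

The boundaries -7a + 9b = 8 and a - 9b = -56 meet at (8, 64/9), but that point violates 3a + 6b ≤ 37. Every candidate vertex is excluded by some other constraint, so the feasible region is empty.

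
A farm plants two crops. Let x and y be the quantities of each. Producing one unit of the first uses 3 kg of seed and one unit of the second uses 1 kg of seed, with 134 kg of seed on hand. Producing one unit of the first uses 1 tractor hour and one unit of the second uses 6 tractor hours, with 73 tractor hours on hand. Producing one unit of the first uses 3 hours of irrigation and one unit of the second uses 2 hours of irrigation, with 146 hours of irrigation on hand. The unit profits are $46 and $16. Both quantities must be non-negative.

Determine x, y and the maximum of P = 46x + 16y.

x = 43, y = 5, maximum P = 2058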